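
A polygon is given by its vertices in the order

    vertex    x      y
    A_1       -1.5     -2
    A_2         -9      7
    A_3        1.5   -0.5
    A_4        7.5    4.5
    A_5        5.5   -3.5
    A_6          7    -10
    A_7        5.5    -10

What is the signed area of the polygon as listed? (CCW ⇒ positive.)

-73.25

Apply the surveyor's formula: 2A = Σ (x_i·y_{i+1} − x_{i+1}·y_i), indices taken mod 7.
Σ = (-28.5) + (-6) + (10.5) + (-51) + (-30.5) + (-15) + (-26) = -146.5
Signed area = Σ/2 = -73.25 (negative ⇒ clockwise traversal).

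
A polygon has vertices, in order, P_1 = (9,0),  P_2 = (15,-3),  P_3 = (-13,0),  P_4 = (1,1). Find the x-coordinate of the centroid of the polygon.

2.5

Apply the shoelace (surveyor's) formula. First the cross-terms c_i = x_i·y_{i+1} − x_{i+1}·y_i:
  -27, -39, -13, -9  ⇒  2A = -88, A = -44.
Then Σ (x_i + x_{i+1})·c_i = -660, so x̄ = -660 / (6·(-44)) = 2.5.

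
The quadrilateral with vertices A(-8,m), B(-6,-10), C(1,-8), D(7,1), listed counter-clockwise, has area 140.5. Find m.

6

The doubled signed area Σ (x_i y_{i+1} − x_{i+1} y_i) is linear in m.
With m=0 it equals 203; the coefficient of m is 13 (from the two edges through A).
So 13·m + 203 = 2·140.5 = 281 ⇒ m = 6.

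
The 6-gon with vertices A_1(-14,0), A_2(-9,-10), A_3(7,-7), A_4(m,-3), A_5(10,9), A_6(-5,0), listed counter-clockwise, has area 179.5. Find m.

2

Write out the shoelace sum; only the two edges meeting at A_4 involve m:
2·Area = [(7·(-3) − m·(-7)) + (m·9 − 10·(-3))] + 318
       = 16·m + 327 = 359
⇒ m = 2.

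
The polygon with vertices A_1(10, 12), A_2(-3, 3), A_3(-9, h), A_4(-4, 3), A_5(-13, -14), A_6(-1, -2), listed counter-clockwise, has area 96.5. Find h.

12

Write out the shoelace sum; only the two edges meeting at A_3 involve h:
2·Area = [((-3)·h − (-9)·3) + ((-9)·3 − (-4)·h)] + 181
       = 1·h + 181 = 193
⇒ h = 12.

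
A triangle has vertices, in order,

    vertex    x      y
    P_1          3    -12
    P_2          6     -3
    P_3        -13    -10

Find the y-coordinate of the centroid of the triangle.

Apply the shoelace formula. First the cross-terms c_i = x_i·y_{i+1} − x_{i+1}·y_i:
  63, -99, 186  ⇒  2A = 150, A = 75.
Then Σ (y_i + y_{i+1})·c_i = -3750, so ȳ = -3750 / (6·75) = -25/3.

-25/3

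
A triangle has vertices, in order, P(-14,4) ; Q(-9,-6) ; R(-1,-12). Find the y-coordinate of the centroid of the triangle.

Apply the shoelace (surveyor's) formula. First the cross-terms c_i = x_i·y_{i+1} − x_{i+1}·y_i:
  120, 102, -172  ⇒  2A = 50, A = 25.
Then Σ (y_i + y_{i+1})·c_i = -700, so ȳ = -700 / (6·25) = -14/3.

-14/3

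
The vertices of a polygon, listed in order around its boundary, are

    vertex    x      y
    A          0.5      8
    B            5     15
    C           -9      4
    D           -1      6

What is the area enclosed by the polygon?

30.75

Apply the surveyor's formula: 2A = Σ (x_i·y_{i+1} − x_{i+1}·y_i), indices taken mod 4.
Σ = (-32.5) + (155) + (-50) + (-11) = 61.5
Area = |Σ|/2 = 30.75.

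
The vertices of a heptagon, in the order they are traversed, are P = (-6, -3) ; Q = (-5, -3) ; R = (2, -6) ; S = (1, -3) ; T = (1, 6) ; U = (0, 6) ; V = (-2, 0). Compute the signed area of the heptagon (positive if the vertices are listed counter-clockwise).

36

Apply Gauss's area formula: 2A = Σ (x_i·y_{i+1} − x_{i+1}·y_i), indices taken mod 7.
Σ = (3) + (36) + (0) + (9) + (6) + (12) + (6) = 72
Signed area = Σ/2 = 36 (positive ⇒ counter-clockwise traversal).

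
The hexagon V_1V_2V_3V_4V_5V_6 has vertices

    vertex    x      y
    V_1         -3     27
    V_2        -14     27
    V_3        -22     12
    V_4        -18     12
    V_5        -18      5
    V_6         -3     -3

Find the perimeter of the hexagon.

|V_1V_2| = √((-11)² + (0)²) = √121 = 11
|V_2V_3| = √((-8)² + (-15)²) = √289 = 17
|V_3V_4| = √((4)² + (0)²) = √16 = 4
|V_4V_5| = √((0)² + (-7)²) = √49 = 7
|V_5V_6| = √((15)² + (-8)²) = √289 = 17
|V_6V_1| = √((0)² + (30)²) = √900 = 30
Perimeter = 11 + 17 + 4 + 7 + 17 + 30 = 86.

86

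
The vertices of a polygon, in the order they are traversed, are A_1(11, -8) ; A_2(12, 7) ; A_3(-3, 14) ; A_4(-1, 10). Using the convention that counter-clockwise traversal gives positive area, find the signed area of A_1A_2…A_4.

122

Σ = (173) + (189) + (-16) + (-102) = 244
Signed area = Σ/2 = 122 (positive ⇒ counter-clockwise traversal).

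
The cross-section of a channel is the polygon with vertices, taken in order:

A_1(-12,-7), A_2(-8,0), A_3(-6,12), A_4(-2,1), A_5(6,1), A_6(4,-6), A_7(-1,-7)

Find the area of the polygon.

A_1→A_2: (-12)(0) − (-8)(-7) = -56
A_2→A_3: (-8)(12) − (-6)(0) = -96
A_3→A_4: (-6)(1) − (-2)(12) = 18
A_4→A_5: (-2)(1) − (6)(1) = -8
A_5→A_6: (6)(-6) − (4)(1) = -40
A_6→A_7: (4)(-7) − (-1)(-6) = -34
A_7→A_1: (-1)(-7) − (-12)(-7) = -77
Σ = -293
Area = |Σ|/2 = 146.5.

146.5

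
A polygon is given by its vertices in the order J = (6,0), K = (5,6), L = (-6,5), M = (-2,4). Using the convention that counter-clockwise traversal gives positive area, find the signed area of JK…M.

29.5

Apply the surveyor's formula: 2A = Σ (x_i·y_{i+1} − x_{i+1}·y_i), indices taken mod 4.
Σ = (36) + (61) + (-14) + (-24) = 59
Signed area = Σ/2 = 29.5 (positive ⇒ counter-clockwise traversal).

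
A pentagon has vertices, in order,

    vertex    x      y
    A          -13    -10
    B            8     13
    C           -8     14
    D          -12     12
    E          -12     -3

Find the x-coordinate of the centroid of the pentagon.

Apply the surveyor's formula. First the cross-terms c_i = x_i·y_{i+1} − x_{i+1}·y_i:
  -89, 216, 72, 180, 81  ⇒  2A = 460, A = 230.
Then Σ (x_i + x_{i+1})·c_i = -7340, so x̄ = -7340 / (6·230) = -367/69.

-367/69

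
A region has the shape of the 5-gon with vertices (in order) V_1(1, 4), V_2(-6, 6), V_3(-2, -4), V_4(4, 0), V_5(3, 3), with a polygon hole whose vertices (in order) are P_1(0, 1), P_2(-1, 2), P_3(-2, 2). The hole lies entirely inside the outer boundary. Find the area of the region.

Outer boundary:
Apply the shoelace (surveyor's) formula: 2A = Σ (x_i·y_{i+1} − x_{i+1}·y_i), indices taken mod 5.
Σ = (30) + (36) + (16) + (12) + (9) = 103
Area = |Σ|/2 = 51.5.
Hole:
Apply the shoelace (surveyor's) formula: 2A = Σ (x_i·y_{i+1} − x_{i+1}·y_i), indices taken mod 3.
Σ = (1) + (2) + (-2) = 1
Area = |Σ|/2 = 0.5.
Net area = 51.5 − 0.5 = 51.

51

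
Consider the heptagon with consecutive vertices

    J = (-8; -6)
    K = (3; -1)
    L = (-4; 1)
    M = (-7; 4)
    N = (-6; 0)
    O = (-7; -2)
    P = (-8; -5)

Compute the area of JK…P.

39.5

Apply the shoelace formula: 2A = Σ (x_i·y_{i+1} − x_{i+1}·y_i), indices taken mod 7.
Cross-terms: 26, -1, -9, 24, 12, 19, 8  ⇒  Σ = 79
Area = |Σ|/2 = 39.5.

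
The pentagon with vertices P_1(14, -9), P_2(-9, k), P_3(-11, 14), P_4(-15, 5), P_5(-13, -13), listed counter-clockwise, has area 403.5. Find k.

The doubled signed area Σ (x_i y_{i+1} − x_{i+1} y_i) is linear in k.
With k=0 it equals 507; the coefficient of k is 25 (from the two edges through P_2).
So 25·k + 507 = 2·403.5 = 807 ⇒ k = 12.

12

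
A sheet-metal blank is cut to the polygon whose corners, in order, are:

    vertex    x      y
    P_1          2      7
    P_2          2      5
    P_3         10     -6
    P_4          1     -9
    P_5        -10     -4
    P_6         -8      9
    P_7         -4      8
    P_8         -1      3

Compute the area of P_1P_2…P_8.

Σ = (-4) + (-62) + (-84) + (-94) + (-122) + (-28) + (-4) + (-13) = -411
Area = |Σ|/2 = 205.5.

205.5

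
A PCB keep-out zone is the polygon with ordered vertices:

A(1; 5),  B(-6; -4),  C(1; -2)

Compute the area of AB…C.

24.5

A→B: (1)(-4) − (-6)(5) = 26
B→C: (-6)(-2) − (1)(-4) = 16
C→A: (1)(5) − (1)(-2) = 7
Σ = 49
Area = |Σ|/2 = 24.5.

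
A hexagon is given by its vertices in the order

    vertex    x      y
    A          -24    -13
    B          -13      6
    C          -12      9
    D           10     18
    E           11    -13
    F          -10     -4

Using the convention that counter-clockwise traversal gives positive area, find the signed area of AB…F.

-566

Apply the shoelace (surveyor's) formula: 2A = Σ (x_i·y_{i+1} − x_{i+1}·y_i), indices taken mod 6.
Cross-terms: -313, -45, -306, -328, -174, 34  ⇒  Σ = -1132
Signed area = Σ/2 = -566 (negative ⇒ clockwise traversal).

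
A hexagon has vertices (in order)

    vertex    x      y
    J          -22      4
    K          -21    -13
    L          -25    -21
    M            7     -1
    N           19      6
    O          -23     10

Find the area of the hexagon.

587.5

Apply the shoelace formula: 2A = Σ (x_i·y_{i+1} − x_{i+1}·y_i), indices taken mod 6.
Cross-terms: 370, 116, 172, 61, 328, 128  ⇒  Σ = 1175
Area = |Σ|/2 = 587.5.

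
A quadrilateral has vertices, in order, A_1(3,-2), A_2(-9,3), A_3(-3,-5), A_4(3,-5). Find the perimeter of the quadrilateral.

32

|A_1A_2| = √((-12)² + (5)²) = √169 = 13
|A_2A_3| = √((6)² + (-8)²) = √100 = 10
|A_3A_4| = √((6)² + (0)²) = √36 = 6
|A_4A_1| = √((0)² + (3)²) = √9 = 3
Perimeter = 13 + 10 + 6 + 3 = 32.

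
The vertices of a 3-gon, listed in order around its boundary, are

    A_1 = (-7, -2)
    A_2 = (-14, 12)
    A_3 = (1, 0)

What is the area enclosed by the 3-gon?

63

Apply the shoelace (surveyor's) formula: 2A = Σ (x_i·y_{i+1} − x_{i+1}·y_i), indices taken mod 3.
A_1→A_2: (-7)(12) − (-14)(-2) = -112
A_2→A_3: (-14)(0) − (1)(12) = -12
A_3→A_1: (1)(-2) − (-7)(0) = -2
Σ = -126
Area = |Σ|/2 = 63.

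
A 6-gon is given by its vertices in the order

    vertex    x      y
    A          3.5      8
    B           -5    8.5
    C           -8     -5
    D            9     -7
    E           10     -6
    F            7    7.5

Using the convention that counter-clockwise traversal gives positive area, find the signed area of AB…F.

213.25

Σ = (69.75) + (93) + (101) + (16) + (117) + (29.75) = 426.5
Signed area = Σ/2 = 213.25 (positive ⇒ counter-clockwise traversal).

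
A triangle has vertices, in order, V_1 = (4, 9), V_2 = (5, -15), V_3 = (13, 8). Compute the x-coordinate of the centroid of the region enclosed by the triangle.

22/3

Apply the shoelace (surveyor's) formula. First the cross-terms c_i = x_i·y_{i+1} − x_{i+1}·y_i:
  -105, 235, 85  ⇒  2A = 215, A = 107.5.
Then Σ (x_i + x_{i+1})·c_i = 4730, so x̄ = 4730 / (6·107.5) = 22/3.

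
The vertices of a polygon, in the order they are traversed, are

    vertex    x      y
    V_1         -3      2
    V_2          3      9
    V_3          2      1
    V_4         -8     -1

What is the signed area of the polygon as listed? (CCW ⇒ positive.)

-30.5

Cross-terms: -33, -15, 6, -19  ⇒  Σ = -61
Signed area = Σ/2 = -30.5 (negative ⇒ clockwise traversal).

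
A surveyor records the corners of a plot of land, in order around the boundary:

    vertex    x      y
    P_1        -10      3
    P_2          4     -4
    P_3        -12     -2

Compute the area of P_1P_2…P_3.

Apply the surveyor's formula: 2A = Σ (x_i·y_{i+1} − x_{i+1}·y_i), indices taken mod 3.
Σ = (28) + (-56) + (-56) = -84
Area = |Σ|/2 = 42.

42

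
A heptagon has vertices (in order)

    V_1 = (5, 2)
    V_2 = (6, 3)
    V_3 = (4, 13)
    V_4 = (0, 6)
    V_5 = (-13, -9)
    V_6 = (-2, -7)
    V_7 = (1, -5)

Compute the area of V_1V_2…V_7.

144

Apply Gauss's area formula: 2A = Σ (x_i·y_{i+1} − x_{i+1}·y_i), indices taken mod 7.
Cross-terms: 3, 66, 24, 78, 73, 17, 27  ⇒  Σ = 288
Area = |Σ|/2 = 144.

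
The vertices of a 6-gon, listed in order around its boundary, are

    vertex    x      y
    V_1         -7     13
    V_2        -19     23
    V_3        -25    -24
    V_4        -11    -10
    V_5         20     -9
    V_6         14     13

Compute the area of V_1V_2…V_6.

1030.5

Apply Gauss's area formula: 2A = Σ (x_i·y_{i+1} − x_{i+1}·y_i), indices taken mod 6.
V_1→V_2: (-7)(23) − (-19)(13) = 86
V_2→V_3: (-19)(-24) − (-25)(23) = 1031
V_3→V_4: (-25)(-10) − (-11)(-24) = -14
V_4→V_5: (-11)(-9) − (20)(-10) = 299
V_5→V_6: (20)(13) − (14)(-9) = 386
V_6→V_1: (14)(13) − (-7)(13) = 273
Σ = 2061
Area = |Σ|/2 = 1030.5.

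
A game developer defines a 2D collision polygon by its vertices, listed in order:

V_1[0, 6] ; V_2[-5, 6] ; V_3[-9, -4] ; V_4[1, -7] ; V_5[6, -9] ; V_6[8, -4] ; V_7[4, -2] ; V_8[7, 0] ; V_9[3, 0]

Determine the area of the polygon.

142

Apply the shoelace (surveyor's) formula: 2A = Σ (x_i·y_{i+1} − x_{i+1}·y_i), indices taken mod 9.
Σ = (30) + (74) + (67) + (33) + (48) + (0) + (14) + (0) + (18) = 284
Area = |Σ|/2 = 142.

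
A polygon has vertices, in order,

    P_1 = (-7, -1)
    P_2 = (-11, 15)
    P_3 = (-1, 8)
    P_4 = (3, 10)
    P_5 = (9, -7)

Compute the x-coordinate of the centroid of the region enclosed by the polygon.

-181/147

Apply the shoelace formula. First the cross-terms c_i = x_i·y_{i+1} − x_{i+1}·y_i:
  -116, -73, -34, -111, -58  ⇒  2A = -392, A = -196.
Then Σ (x_i + x_{i+1})·c_i = 1448, so x̄ = 1448 / (6·(-196)) = -181/147.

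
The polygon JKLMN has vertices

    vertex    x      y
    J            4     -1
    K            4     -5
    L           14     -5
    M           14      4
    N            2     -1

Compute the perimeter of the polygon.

|JK| = √((0)² + (-4)²) = √16 = 4
|KL| = √((10)² + (0)²) = √100 = 10
|LM| = √((0)² + (9)²) = √81 = 9
|MN| = √((-12)² + (-5)²) = √169 = 13
|NJ| = √((2)² + (0)²) = √4 = 2
Perimeter = 4 + 10 + 9 + 13 + 2 = 38.

38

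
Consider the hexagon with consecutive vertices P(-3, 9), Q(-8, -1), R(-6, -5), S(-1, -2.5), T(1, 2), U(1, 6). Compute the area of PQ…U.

75.25

Cross-terms: 75, 34, 10, 0.5, 4, 27  ⇒  Σ = 150.5
Area = |Σ|/2 = 75.25.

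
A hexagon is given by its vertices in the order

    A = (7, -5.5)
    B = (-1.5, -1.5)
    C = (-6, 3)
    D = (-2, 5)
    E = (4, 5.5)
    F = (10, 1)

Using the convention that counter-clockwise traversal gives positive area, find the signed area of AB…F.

Apply Gauss's area formula: 2A = Σ (x_i·y_{i+1} − x_{i+1}·y_i), indices taken mod 6.
Cross-terms: -18.75, -13.5, -24, -31, -51, -62  ⇒  Σ = -200.25
Signed area = Σ/2 = -100.125 (negative ⇒ clockwise traversal).

-100.125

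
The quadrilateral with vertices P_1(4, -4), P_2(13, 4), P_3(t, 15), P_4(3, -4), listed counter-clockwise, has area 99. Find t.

3

The doubled signed area Σ (x_i y_{i+1} − x_{i+1} y_i) is linear in t.
With t=0 it equals 222; the coefficient of t is -8 (from the two edges through P_3).
So -8·t + 222 = 2·99 = 198 ⇒ t = 3.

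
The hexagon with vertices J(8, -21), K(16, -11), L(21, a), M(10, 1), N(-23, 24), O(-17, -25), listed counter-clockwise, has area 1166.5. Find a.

5

The doubled signed area Σ (x_i y_{i+1} − x_{i+1} y_i) is linear in a.
With a=0 it equals 2303; the coefficient of a is 6 (from the two edges through L).
So 6·a + 2303 = 2·1166.5 = 2333 ⇒ a = 5.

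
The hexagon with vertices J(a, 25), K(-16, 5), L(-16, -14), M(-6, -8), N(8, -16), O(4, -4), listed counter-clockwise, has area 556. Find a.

Write out the shoelace sum; only the two edges meeting at J involve a:
2·Area = [(4·25 − a·(-4)) + (a·5 − (-16)·25)] + 540
       = 9·a + 1040 = 1112
⇒ a = 8.

8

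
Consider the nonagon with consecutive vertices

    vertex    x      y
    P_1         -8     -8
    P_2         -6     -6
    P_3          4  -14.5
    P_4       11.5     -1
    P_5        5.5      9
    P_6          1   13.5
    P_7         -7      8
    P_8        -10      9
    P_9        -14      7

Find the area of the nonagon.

395.75

Σ = (0) + (111) + (162.75) + (109) + (65.25) + (102.5) + (17) + (56) + (168) = 791.5
Area = |Σ|/2 = 395.75.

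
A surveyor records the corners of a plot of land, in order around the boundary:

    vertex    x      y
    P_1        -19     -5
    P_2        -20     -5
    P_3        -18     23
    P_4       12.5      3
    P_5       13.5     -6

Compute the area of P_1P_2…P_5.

Σ = (-5) + (-550) + (-341.5) + (-115.5) + (-181.5) = -1193.5
Area = |Σ|/2 = 596.75.

596.75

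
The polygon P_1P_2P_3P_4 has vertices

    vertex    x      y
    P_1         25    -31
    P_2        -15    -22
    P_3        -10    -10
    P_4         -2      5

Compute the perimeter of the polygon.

|P_1P_2| = √((-40)² + (9)²) = √1681 = 41
|P_2P_3| = √((5)² + (12)²) = √169 = 13
|P_3P_4| = √((8)² + (15)²) = √289 = 17
|P_4P_1| = √((27)² + (-36)²) = √2025 = 45
Perimeter = 41 + 13 + 17 + 45 = 116.

116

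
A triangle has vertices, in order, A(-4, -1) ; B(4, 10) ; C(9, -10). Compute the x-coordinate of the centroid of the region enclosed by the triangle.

3

Apply the shoelace formula. First the cross-terms c_i = x_i·y_{i+1} − x_{i+1}·y_i:
  -36, -130, -49  ⇒  2A = -215, A = -107.5.
Then Σ (x_i + x_{i+1})·c_i = -1935, so x̄ = -1935 / (6·(-107.5)) = 3.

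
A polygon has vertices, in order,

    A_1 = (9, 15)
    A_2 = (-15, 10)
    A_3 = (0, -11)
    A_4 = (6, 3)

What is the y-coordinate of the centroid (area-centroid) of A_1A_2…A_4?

Apply the shoelace (surveyor's) formula. First the cross-terms c_i = x_i·y_{i+1} − x_{i+1}·y_i:
  315, 165, 66, 63  ⇒  2A = 609, A = 304.5.
Then Σ (y_i + y_{i+1})·c_i = 8316, so ȳ = 8316 / (6·304.5) = 132/29.

132/29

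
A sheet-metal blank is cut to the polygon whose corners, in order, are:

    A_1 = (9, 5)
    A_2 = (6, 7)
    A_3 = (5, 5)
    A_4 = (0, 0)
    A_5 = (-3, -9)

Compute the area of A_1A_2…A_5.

Apply the surveyor's formula: 2A = Σ (x_i·y_{i+1} − x_{i+1}·y_i), indices taken mod 5.
A_1→A_2: (9)(7) − (6)(5) = 33
A_2→A_3: (6)(5) − (5)(7) = -5
A_3→A_4: (5)(0) − (0)(5) = 0
A_4→A_5: (0)(-9) − (-3)(0) = 0
A_5→A_1: (-3)(5) − (9)(-9) = 66
Σ = 94
Area = |Σ|/2 = 47.

47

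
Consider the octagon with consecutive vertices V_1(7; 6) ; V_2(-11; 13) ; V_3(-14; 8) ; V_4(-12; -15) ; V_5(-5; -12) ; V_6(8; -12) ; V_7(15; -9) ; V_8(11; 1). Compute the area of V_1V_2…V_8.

Apply the surveyor's formula: 2A = Σ (x_i·y_{i+1} − x_{i+1}·y_i), indices taken mod 8.
V_1→V_2: (7)(13) − (-11)(6) = 157
V_2→V_3: (-11)(8) − (-14)(13) = 94
V_3→V_4: (-14)(-15) − (-12)(8) = 306
V_4→V_5: (-12)(-12) − (-5)(-15) = 69
V_5→V_6: (-5)(-12) − (8)(-12) = 156
V_6→V_7: (8)(-9) − (15)(-12) = 108
V_7→V_8: (15)(1) − (11)(-9) = 114
V_8→V_1: (11)(6) − (7)(1) = 59
Σ = 1063
Area = |Σ|/2 = 531.5.

531.5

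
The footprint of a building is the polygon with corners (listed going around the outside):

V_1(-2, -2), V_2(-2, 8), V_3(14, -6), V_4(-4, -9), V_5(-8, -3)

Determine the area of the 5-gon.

160

Apply Gauss's area formula: 2A = Σ (x_i·y_{i+1} − x_{i+1}·y_i), indices taken mod 5.
V_1→V_2: (-2)(8) − (-2)(-2) = -20
V_2→V_3: (-2)(-6) − (14)(8) = -100
V_3→V_4: (14)(-9) − (-4)(-6) = -150
V_4→V_5: (-4)(-3) − (-8)(-9) = -60
V_5→V_1: (-8)(-2) − (-2)(-3) = 10
Σ = -320
Area = |Σ|/2 = 160.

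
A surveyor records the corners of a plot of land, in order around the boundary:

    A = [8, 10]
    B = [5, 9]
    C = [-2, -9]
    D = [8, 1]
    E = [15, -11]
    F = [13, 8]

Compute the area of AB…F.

Cross-terms: 22, -27, 70, -103, 263, 66  ⇒  Σ = 291
Area = |Σ|/2 = 145.5.

145.5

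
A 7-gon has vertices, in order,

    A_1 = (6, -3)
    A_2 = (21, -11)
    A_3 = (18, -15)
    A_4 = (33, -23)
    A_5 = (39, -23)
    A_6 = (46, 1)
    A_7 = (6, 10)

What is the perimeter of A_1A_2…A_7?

124

|A_1A_2| = √((15)² + (-8)²) = √289 = 17
|A_2A_3| = √((-3)² + (-4)²) = √25 = 5
|A_3A_4| = √((15)² + (-8)²) = √289 = 17
|A_4A_5| = √((6)² + (0)²) = √36 = 6
|A_5A_6| = √((7)² + (24)²) = √625 = 25
|A_6A_7| = √((-40)² + (9)²) = √1681 = 41
|A_7A_1| = √((0)² + (-13)²) = √169 = 13
Perimeter = 17 + 5 + 17 + 6 + 25 + 41 + 13 = 124.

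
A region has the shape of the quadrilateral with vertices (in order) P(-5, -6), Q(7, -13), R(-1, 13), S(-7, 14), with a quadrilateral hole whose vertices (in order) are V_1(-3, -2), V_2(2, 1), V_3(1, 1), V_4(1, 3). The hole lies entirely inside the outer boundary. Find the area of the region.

Outer boundary:
Apply Gauss's area formula: 2A = Σ (x_i·y_{i+1} − x_{i+1}·y_i), indices taken mod 4.
P→Q: (-5)(-13) − (7)(-6) = 107
Q→R: (7)(13) − (-1)(-13) = 78
R→S: (-1)(14) − (-7)(13) = 77
S→P: (-7)(-6) − (-5)(14) = 112
Σ = 374
Area = |Σ|/2 = 187.
Hole:
Apply the shoelace (surveyor's) formula: 2A = Σ (x_i·y_{i+1} − x_{i+1}·y_i), indices taken mod 4.
Σ = (1) + (1) + (2) + (7) = 11
Area = |Σ|/2 = 5.5.
Net area = 187 − 5.5 = 181.5.

181.5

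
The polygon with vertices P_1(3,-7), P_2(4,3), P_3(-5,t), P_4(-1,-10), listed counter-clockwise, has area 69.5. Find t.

The doubled signed area Σ (x_i y_{i+1} − x_{i+1} y_i) is linear in t.
With t=0 it equals 139; the coefficient of t is 5 (from the two edges through P_3).
So 5·t + 139 = 2·69.5 = 139 ⇒ t = 0.

0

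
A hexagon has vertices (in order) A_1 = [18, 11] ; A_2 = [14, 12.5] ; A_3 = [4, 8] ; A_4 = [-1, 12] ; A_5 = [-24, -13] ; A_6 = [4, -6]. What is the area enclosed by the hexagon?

Cross-terms: 71, 62, 56, 301, 196, 152  ⇒  Σ = 838
Area = |Σ|/2 = 419.

419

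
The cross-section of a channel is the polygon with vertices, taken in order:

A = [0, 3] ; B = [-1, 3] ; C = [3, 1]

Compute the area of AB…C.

Σ = (3) + (-10) + (9) = 2
Area = |Σ|/2 = 1.

1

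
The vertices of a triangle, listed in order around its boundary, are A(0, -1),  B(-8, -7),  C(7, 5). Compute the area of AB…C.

3

Apply Gauss's area formula: 2A = Σ (x_i·y_{i+1} − x_{i+1}·y_i), indices taken mod 3.
A→B: (0)(-7) − (-8)(-1) = -8
B→C: (-8)(5) − (7)(-7) = 9
C→A: (7)(-1) − (0)(5) = -7
Σ = -6
Area = |Σ|/2 = 3.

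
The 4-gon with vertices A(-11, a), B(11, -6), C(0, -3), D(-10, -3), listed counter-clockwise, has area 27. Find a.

-4

The doubled signed area Σ (x_i y_{i+1} − x_{i+1} y_i) is linear in a.
With a=0 it equals -30; the coefficient of a is -21 (from the two edges through A).
So -21·a + -30 = 2·27 = 54 ⇒ a = -4.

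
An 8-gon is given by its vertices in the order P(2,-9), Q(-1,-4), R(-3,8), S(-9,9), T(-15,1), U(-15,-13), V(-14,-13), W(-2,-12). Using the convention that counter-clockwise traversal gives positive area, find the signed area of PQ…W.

P→Q: (2)(-4) − (-1)(-9) = -17
Q→R: (-1)(8) − (-3)(-4) = -20
R→S: (-3)(9) − (-9)(8) = 45
S→T: (-9)(1) − (-15)(9) = 126
T→U: (-15)(-13) − (-15)(1) = 210
U→V: (-15)(-13) − (-14)(-13) = 13
V→W: (-14)(-12) − (-2)(-13) = 142
W→P: (-2)(-9) − (2)(-12) = 42
Σ = 541
Signed area = Σ/2 = 270.5 (positive ⇒ counter-clockwise traversal).

270.5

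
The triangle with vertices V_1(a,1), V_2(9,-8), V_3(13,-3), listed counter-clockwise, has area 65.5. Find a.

-10

Write out the shoelace sum; only the two edges meeting at V_1 involve a:
2·Area = [(13·1 − a·(-3)) + (a·(-8) − 9·1)] + 77
       = -5·a + 81 = 131
⇒ a = -10.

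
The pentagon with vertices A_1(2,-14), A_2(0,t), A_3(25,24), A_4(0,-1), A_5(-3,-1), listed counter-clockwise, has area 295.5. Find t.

Write out the shoelace sum; only the two edges meeting at A_2 involve t:
2·Area = [(2·t − 0·(-14)) + (0·24 − 25·t)] + 16
       = -23·t + 16 = 591
⇒ t = -25.

-25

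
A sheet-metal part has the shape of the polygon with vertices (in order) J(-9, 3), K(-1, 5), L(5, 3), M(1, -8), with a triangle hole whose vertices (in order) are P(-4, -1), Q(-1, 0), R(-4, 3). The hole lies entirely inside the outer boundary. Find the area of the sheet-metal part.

Outer boundary:
Σ = (-42) + (-28) + (-43) + (-69) = -182
Area = |Σ|/2 = 91.
Hole:
Apply the shoelace formula: 2A = Σ (x_i·y_{i+1} − x_{i+1}·y_i), indices taken mod 3.
P→Q: (-4)(0) − (-1)(-1) = -1
Q→R: (-1)(3) − (-4)(0) = -3
R→P: (-4)(-1) − (-4)(3) = 16
Σ = 12
Area = |Σ|/2 = 6.
Net area = 91 − 6 = 85.

85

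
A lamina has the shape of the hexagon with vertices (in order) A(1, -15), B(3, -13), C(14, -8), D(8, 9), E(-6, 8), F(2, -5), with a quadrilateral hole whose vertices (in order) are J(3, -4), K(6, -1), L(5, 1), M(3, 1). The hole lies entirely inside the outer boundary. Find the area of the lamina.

Outer boundary:
Apply the shoelace (surveyor's) formula: 2A = Σ (x_i·y_{i+1} − x_{i+1}·y_i), indices taken mod 6.
Cross-terms: 32, 158, 190, 118, 14, -25  ⇒  Σ = 487
Area = |Σ|/2 = 243.5.
Hole:
Apply Gauss's area formula: 2A = Σ (x_i·y_{i+1} − x_{i+1}·y_i), indices taken mod 4.
Cross-terms: 21, 11, 2, -15  ⇒  Σ = 19
Area = |Σ|/2 = 9.5.
Net area = 243.5 − 9.5 = 234.

234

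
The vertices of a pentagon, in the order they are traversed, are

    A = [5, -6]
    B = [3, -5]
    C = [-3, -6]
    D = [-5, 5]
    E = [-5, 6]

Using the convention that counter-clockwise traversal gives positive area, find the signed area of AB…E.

-45

Apply Gauss's area formula: 2A = Σ (x_i·y_{i+1} − x_{i+1}·y_i), indices taken mod 5.
Σ = (-7) + (-33) + (-45) + (-5) + (0) = -90
Signed area = Σ/2 = -45 (negative ⇒ clockwise traversal).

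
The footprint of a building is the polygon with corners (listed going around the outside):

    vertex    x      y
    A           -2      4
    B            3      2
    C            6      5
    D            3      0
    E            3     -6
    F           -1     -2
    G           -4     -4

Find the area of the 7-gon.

Apply the surveyor's formula: 2A = Σ (x_i·y_{i+1} − x_{i+1}·y_i), indices taken mod 7.
Σ = (-16) + (3) + (-15) + (-18) + (-12) + (-4) + (-24) = -86
Area = |Σ|/2 = 43.

43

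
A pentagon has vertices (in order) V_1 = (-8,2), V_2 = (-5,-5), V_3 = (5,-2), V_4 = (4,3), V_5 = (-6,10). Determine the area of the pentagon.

117

Σ = (50) + (35) + (23) + (58) + (68) = 234
Area = |Σ|/2 = 117.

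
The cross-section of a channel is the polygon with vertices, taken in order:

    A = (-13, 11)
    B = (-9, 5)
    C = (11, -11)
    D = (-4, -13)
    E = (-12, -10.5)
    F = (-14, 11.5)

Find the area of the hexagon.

256.25

Apply the shoelace formula: 2A = Σ (x_i·y_{i+1} − x_{i+1}·y_i), indices taken mod 6.
Σ = (34) + (44) + (-187) + (-114) + (-285) + (-4.5) = -512.5
Area = |Σ|/2 = 256.25.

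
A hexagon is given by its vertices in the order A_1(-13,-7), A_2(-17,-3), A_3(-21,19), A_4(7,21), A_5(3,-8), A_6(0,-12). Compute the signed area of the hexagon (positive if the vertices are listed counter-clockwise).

Cross-terms: -80, -386, -574, -119, -36, -156  ⇒  Σ = -1351
Signed area = Σ/2 = -675.5 (negative ⇒ clockwise traversal).

-675.5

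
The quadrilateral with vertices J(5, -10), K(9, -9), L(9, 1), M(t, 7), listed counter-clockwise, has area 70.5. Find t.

The doubled signed area Σ (x_i y_{i+1} − x_{i+1} y_i) is linear in t.
With t=0 it equals 163; the coefficient of t is -11 (from the two edges through M).
So -11·t + 163 = 2·70.5 = 141 ⇒ t = 2.

2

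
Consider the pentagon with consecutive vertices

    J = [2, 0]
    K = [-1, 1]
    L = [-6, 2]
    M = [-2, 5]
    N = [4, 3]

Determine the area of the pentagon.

26

Apply Gauss's area formula: 2A = Σ (x_i·y_{i+1} − x_{i+1}·y_i), indices taken mod 5.
Σ = (2) + (4) + (-26) + (-26) + (-6) = -52
Area = |Σ|/2 = 26.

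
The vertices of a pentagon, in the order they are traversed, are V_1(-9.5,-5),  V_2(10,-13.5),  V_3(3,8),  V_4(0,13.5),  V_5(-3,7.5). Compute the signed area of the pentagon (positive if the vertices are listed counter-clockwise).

233

Σ = (178.25) + (120.5) + (40.5) + (40.5) + (86.25) = 466
Signed area = Σ/2 = 233 (positive ⇒ counter-clockwise traversal).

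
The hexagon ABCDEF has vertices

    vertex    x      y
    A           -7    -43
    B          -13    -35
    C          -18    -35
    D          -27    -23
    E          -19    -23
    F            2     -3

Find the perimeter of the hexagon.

|AB| = √((-6)² + (8)²) = √100 = 10
|BC| = √((-5)² + (0)²) = √25 = 5
|CD| = √((-9)² + (12)²) = √225 = 15
|DE| = √((8)² + (0)²) = √64 = 8
|EF| = √((21)² + (20)²) = √841 = 29
|FA| = √((-9)² + (-40)²) = √1681 = 41
Perimeter = 10 + 5 + 15 + 8 + 29 + 41 = 108.

108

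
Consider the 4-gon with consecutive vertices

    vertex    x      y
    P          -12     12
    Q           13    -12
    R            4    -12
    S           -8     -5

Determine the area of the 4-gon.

Apply the shoelace (surveyor's) formula: 2A = Σ (x_i·y_{i+1} − x_{i+1}·y_i), indices taken mod 4.
P→Q: (-12)(-12) − (13)(12) = -12
Q→R: (13)(-12) − (4)(-12) = -108
R→S: (4)(-5) − (-8)(-12) = -116
S→P: (-8)(12) − (-12)(-5) = -156
Σ = -392
Area = |Σ|/2 = 196.

196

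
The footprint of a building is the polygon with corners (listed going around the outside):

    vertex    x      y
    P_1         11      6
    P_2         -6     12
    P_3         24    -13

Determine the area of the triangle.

122.5

Apply the surveyor's formula: 2A = Σ (x_i·y_{i+1} − x_{i+1}·y_i), indices taken mod 3.
P_1→P_2: (11)(12) − (-6)(6) = 168
P_2→P_3: (-6)(-13) − (24)(12) = -210
P_3→P_1: (24)(6) − (11)(-13) = 287
Σ = 245
Area = |Σ|/2 = 122.5.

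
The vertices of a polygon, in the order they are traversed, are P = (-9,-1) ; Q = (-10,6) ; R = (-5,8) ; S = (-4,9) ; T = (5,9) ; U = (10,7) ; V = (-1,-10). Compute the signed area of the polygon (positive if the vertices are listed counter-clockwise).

Apply the surveyor's formula: 2A = Σ (x_i·y_{i+1} − x_{i+1}·y_i), indices taken mod 7.
Σ = (-64) + (-50) + (-13) + (-81) + (-55) + (-93) + (-89) = -445
Signed area = Σ/2 = -222.5 (negative ⇒ clockwise traversal).

-222.5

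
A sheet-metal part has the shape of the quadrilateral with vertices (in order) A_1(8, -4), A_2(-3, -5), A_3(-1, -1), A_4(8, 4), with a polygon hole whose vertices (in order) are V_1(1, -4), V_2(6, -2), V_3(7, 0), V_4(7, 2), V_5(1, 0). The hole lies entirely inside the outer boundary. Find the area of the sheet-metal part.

35

Outer boundary:
Apply Gauss's area formula: 2A = Σ (x_i·y_{i+1} − x_{i+1}·y_i), indices taken mod 4.
Cross-terms: -52, -2, 4, -64  ⇒  Σ = -114
Area = |Σ|/2 = 57.
Hole:
Σ = (22) + (14) + (14) + (-2) + (-4) = 44
Area = |Σ|/2 = 22.
Net area = 57 − 22 = 35.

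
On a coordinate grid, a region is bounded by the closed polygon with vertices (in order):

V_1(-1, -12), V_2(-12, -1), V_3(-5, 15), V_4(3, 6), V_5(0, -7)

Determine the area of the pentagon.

Apply the shoelace formula: 2A = Σ (x_i·y_{i+1} − x_{i+1}·y_i), indices taken mod 5.
Cross-terms: -143, -185, -75, -21, -7  ⇒  Σ = -431
Area = |Σ|/2 = 215.5.

215.5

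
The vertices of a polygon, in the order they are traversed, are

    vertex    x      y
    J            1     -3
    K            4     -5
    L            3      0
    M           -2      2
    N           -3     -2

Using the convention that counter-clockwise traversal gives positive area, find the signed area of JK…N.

24.5

Apply the shoelace (surveyor's) formula: 2A = Σ (x_i·y_{i+1} − x_{i+1}·y_i), indices taken mod 5.
Cross-terms: 7, 15, 6, 10, 11  ⇒  Σ = 49
Signed area = Σ/2 = 24.5 (positive ⇒ counter-clockwise traversal).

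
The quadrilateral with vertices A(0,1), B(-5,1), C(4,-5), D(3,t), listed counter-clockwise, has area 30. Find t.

The doubled signed area Σ (x_i y_{i+1} − x_{i+1} y_i) is linear in t.
With t=0 it equals 44; the coefficient of t is 4 (from the two edges through D).
So 4·t + 44 = 2·30 = 60 ⇒ t = 4.

4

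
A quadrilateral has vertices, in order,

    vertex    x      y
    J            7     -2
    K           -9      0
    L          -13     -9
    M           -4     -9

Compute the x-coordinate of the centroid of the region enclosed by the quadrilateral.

-194/43

Apply Gauss's area formula. First the cross-terms c_i = x_i·y_{i+1} − x_{i+1}·y_i:
  -18, 81, 81, 71  ⇒  2A = 215, A = 107.5.
Then Σ (x_i + x_{i+1})·c_i = -2910, so x̄ = -2910 / (6·107.5) = -194/43.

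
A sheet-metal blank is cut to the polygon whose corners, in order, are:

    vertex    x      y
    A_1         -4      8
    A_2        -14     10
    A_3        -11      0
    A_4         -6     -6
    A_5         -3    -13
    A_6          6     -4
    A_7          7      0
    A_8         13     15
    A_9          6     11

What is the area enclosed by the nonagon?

Apply the shoelace formula: 2A = Σ (x_i·y_{i+1} − x_{i+1}·y_i), indices taken mod 9.
A_1→A_2: (-4)(10) − (-14)(8) = 72
A_2→A_3: (-14)(0) − (-11)(10) = 110
A_3→A_4: (-11)(-6) − (-6)(0) = 66
A_4→A_5: (-6)(-13) − (-3)(-6) = 60
A_5→A_6: (-3)(-4) − (6)(-13) = 90
A_6→A_7: (6)(0) − (7)(-4) = 28
A_7→A_8: (7)(15) − (13)(0) = 105
A_8→A_9: (13)(11) − (6)(15) = 53
A_9→A_1: (6)(8) − (-4)(11) = 92
Σ = 676
Area = |Σ|/2 = 338.

338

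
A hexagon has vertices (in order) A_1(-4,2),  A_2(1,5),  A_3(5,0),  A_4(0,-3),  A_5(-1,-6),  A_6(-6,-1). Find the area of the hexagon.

Apply the surveyor's formula: 2A = Σ (x_i·y_{i+1} − x_{i+1}·y_i), indices taken mod 6.
Σ = (-22) + (-25) + (-15) + (-3) + (-35) + (-16) = -116
Area = |Σ|/2 = 58.

58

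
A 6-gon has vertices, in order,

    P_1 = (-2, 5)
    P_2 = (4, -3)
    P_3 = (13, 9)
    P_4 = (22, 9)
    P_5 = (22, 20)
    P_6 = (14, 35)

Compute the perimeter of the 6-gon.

96

|P_1P_2| = √((6)² + (-8)²) = √100 = 10
|P_2P_3| = √((9)² + (12)²) = √225 = 15
|P_3P_4| = √((9)² + (0)²) = √81 = 9
|P_4P_5| = √((0)² + (11)²) = √121 = 11
|P_5P_6| = √((-8)² + (15)²) = √289 = 17
|P_6P_1| = √((-16)² + (-30)²) = √1156 = 34
Perimeter = 10 + 15 + 9 + 11 + 17 + 34 = 96.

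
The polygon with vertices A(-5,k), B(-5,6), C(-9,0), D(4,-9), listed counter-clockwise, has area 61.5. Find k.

Write out the shoelace sum; only the two edges meeting at A involve k:
2·Area = [(4·k − (-5)·(-9)) + ((-5)·6 − (-5)·k)] + 135
       = 9·k + 60 = 123
⇒ k = 7.

7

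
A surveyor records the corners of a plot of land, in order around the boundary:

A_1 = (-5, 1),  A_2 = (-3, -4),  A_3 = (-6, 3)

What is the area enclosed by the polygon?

Σ = (23) + (-33) + (9) = -1
Area = |Σ|/2 = 0.5.

0.5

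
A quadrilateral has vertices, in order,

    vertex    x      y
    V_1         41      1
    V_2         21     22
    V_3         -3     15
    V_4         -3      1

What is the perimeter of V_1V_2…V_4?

112

|V_1V_2| = √((-20)² + (21)²) = √841 = 29
|V_2V_3| = √((-24)² + (-7)²) = √625 = 25
|V_3V_4| = √((0)² + (-14)²) = √196 = 14
|V_4V_1| = √((44)² + (0)²) = √1936 = 44
Perimeter = 29 + 25 + 14 + 44 = 112.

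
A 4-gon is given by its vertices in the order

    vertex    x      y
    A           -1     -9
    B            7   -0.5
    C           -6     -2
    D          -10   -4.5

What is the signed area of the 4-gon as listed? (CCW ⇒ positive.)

69.5

A→B: (-1)(-0.5) − (7)(-9) = 63.5
B→C: (7)(-2) − (-6)(-0.5) = -17
C→D: (-6)(-4.5) − (-10)(-2) = 7
D→A: (-10)(-9) − (-1)(-4.5) = 85.5
Σ = 139
Signed area = Σ/2 = 69.5 (positive ⇒ counter-clockwise traversal).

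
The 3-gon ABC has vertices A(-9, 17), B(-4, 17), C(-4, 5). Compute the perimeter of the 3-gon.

30

|AB| = √((5)² + (0)²) = √25 = 5
|BC| = √((0)² + (-12)²) = √144 = 12
|CA| = √((-5)² + (12)²) = √169 = 13
Perimeter = 5 + 12 + 13 = 30.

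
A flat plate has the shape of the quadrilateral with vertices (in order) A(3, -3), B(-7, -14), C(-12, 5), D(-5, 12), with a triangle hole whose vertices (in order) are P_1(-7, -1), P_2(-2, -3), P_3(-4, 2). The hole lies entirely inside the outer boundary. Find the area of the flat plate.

192.5

Outer boundary:
Cross-terms: -63, -203, -119, -21  ⇒  Σ = -406
Area = |Σ|/2 = 203.
Hole:
Σ = (19) + (-16) + (18) = 21
Area = |Σ|/2 = 10.5.
Net area = 203 − 10.5 = 192.5.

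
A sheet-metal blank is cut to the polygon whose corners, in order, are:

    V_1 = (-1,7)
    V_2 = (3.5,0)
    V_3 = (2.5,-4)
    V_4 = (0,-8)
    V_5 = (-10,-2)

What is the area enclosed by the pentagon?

105.25

Σ = (-24.5) + (-14) + (-20) + (-80) + (-72) = -210.5
Area = |Σ|/2 = 105.25.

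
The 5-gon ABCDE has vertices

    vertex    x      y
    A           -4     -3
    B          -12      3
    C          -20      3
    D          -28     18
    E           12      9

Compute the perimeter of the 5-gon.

96

|AB| = √((-8)² + (6)²) = √100 = 10
|BC| = √((-8)² + (0)²) = √64 = 8
|CD| = √((-8)² + (15)²) = √289 = 17
|DE| = √((40)² + (-9)²) = √1681 = 41
|EA| = √((-16)² + (-12)²) = √400 = 20
Perimeter = 10 + 8 + 17 + 41 + 20 = 96.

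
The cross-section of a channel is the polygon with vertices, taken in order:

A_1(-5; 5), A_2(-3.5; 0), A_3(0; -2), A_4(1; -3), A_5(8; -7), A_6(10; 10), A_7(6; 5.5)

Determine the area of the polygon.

Apply Gauss's area formula: 2A = Σ (x_i·y_{i+1} − x_{i+1}·y_i), indices taken mod 7.
Σ = (17.5) + (7) + (2) + (17) + (150) + (-5) + (57.5) = 246
Area = |Σ|/2 = 123.

123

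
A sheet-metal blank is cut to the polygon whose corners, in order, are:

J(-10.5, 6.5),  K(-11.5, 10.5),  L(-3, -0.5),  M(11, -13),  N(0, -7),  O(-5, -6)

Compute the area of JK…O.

80.625

Apply the shoelace (surveyor's) formula: 2A = Σ (x_i·y_{i+1} − x_{i+1}·y_i), indices taken mod 6.
J→K: (-10.5)(10.5) − (-11.5)(6.5) = -35.5
K→L: (-11.5)(-0.5) − (-3)(10.5) = 37.25
L→M: (-3)(-13) − (11)(-0.5) = 44.5
M→N: (11)(-7) − (0)(-13) = -77
N→O: (0)(-6) − (-5)(-7) = -35
O→J: (-5)(6.5) − (-10.5)(-6) = -95.5
Σ = -161.25
Area = |Σ|/2 = 80.625.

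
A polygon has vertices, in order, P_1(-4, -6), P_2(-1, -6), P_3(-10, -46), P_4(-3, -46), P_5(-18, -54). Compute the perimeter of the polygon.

|P_1P_2| = √((3)² + (0)²) = √9 = 3
|P_2P_3| = √((-9)² + (-40)²) = √1681 = 41
|P_3P_4| = √((7)² + (0)²) = √49 = 7
|P_4P_5| = √((-15)² + (-8)²) = √289 = 17
|P_5P_1| = √((14)² + (48)²) = √2500 = 50
Perimeter = 3 + 41 + 7 + 17 + 50 = 118.

118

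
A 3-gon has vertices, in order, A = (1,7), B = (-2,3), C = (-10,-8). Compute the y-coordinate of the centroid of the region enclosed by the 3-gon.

2/3

Apply the surveyor's formula. First the cross-terms c_i = x_i·y_{i+1} − x_{i+1}·y_i:
  17, 46, -62  ⇒  2A = 1, A = 0.5.
Then Σ (y_i + y_{i+1})·c_i = 2, so ȳ = 2 / (6·0.5) = 2/3.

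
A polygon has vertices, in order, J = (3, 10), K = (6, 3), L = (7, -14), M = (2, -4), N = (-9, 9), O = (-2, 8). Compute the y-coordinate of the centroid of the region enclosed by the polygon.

109/68

Apply Gauss's area formula. First the cross-terms c_i = x_i·y_{i+1} − x_{i+1}·y_i:
  -51, -105, 0, -18, -54, -44  ⇒  2A = -272, A = -136.
Then Σ (y_i + y_{i+1})·c_i = -1308, so ȳ = -1308 / (6·(-136)) = 109/68.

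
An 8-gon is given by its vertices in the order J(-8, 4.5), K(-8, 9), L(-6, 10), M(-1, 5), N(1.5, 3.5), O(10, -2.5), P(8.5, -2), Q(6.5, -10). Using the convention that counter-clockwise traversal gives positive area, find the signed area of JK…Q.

-126.625

Apply the shoelace (surveyor's) formula: 2A = Σ (x_i·y_{i+1} − x_{i+1}·y_i), indices taken mod 8.
Σ = (-36) + (-26) + (-20) + (-11) + (-38.75) + (1.25) + (-72) + (-50.75) = -253.25
Signed area = Σ/2 = -126.625 (negative ⇒ clockwise traversal).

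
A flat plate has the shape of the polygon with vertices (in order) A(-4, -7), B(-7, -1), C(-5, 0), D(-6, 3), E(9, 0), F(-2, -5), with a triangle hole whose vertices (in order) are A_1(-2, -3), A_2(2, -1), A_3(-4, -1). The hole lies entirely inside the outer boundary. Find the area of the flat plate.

65.5

Outer boundary:
Σ = (-45) + (-5) + (-15) + (-27) + (-45) + (-6) = -143
Area = |Σ|/2 = 71.5.
Hole:
Apply the shoelace formula: 2A = Σ (x_i·y_{i+1} − x_{i+1}·y_i), indices taken mod 3.
A_1→A_2: (-2)(-1) − (2)(-3) = 8
A_2→A_3: (2)(-1) − (-4)(-1) = -6
A_3→A_1: (-4)(-3) − (-2)(-1) = 10
Σ = 12
Area = |Σ|/2 = 6.
Net area = 71.5 − 6 = 65.5.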